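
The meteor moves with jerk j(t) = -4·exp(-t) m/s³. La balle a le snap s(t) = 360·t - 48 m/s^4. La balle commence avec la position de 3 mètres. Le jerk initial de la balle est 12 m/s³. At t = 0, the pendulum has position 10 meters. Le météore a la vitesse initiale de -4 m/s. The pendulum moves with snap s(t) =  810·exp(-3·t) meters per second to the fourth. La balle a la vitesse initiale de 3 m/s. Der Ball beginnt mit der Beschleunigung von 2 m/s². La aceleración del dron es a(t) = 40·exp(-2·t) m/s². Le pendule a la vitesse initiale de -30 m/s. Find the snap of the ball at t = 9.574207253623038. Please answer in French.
En utilisant s(t) = 360·t - 48 et en substituant t = 9.574207253623038, nous trouvons s = 3398.71461130429.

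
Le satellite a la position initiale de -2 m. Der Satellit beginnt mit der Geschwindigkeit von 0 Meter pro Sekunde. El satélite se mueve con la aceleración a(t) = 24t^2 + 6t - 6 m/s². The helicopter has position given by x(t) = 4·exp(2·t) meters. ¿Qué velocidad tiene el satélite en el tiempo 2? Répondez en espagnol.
Debemos encontrar la antiderivada de nuestra ecuación de la aceleración a(t) = 24·t^2 + 6·t - 6 1 vez. La integral de la aceleración, con v(0) = 0, da la velocidad: v(t) = t·(8·t^2 + 3·t - 6). Usando v(t) = t·(8·t^2 + 3·t - 6) y sustituyendo t = 2, encontramos v = 64.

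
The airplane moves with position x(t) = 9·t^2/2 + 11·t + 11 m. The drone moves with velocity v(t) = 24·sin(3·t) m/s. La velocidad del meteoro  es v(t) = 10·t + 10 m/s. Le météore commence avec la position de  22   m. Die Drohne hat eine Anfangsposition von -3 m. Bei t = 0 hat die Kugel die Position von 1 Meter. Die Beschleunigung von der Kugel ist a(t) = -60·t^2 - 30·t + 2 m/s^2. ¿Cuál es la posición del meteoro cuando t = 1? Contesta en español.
Debemos encontrar la integral de nuestra ecuación de la velocidad v(t) = 10·t + 10 1 vez. Tomando ∫v(t)dt y aplicando x(0) = 22, encontramos x(t) = 5·t^2 + 10·t + 22. Tenemos la posición x(t) = 5·t^2 + 10·t + 22. Sustituyendo t = 1: x(1) = 37.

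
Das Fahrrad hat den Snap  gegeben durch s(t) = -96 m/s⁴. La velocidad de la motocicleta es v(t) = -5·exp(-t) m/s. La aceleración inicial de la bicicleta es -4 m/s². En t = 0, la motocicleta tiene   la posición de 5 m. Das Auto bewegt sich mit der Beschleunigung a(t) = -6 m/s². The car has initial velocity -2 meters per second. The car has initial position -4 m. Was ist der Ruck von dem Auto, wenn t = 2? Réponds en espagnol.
Debemos derivar nuestra ecuación de la aceleración a(t) = -6 1 vez. Derivando la aceleración, obtenemos la sacudida: j(t) = 0. De la ecuación de la sacudida j(t) = 0, sustituimos t = 2 para obtener j = 0.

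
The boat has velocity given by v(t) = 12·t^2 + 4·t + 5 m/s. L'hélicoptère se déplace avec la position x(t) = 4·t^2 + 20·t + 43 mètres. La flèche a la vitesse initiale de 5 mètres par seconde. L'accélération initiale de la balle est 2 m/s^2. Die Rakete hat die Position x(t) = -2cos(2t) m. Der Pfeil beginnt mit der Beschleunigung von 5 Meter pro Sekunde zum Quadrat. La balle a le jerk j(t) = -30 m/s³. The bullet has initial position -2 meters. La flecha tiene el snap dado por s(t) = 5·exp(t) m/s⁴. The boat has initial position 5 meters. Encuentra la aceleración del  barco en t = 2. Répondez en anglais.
We must differentiate our velocity equation v(t) = 12·t^2 + 4·t + 5 1 time. The derivative of velocity gives acceleration: a(t) = 24·t + 4. We have acceleration a(t) = 24·t + 4. Substituting t = 2: a(2) = 52.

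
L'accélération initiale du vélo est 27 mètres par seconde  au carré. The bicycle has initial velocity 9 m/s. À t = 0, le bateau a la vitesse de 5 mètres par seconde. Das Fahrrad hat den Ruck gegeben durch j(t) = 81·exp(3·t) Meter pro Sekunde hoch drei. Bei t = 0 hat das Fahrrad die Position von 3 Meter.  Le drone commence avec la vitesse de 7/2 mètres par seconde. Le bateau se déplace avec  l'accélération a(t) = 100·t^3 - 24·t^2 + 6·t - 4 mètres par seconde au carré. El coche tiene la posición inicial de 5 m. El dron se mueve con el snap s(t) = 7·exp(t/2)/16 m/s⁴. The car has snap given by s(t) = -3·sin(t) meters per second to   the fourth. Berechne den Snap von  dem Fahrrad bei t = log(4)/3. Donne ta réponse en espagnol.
Debemos derivar nuestra ecuación de la sacudida j(t) = 81·exp(3·t) 1 vez. Derivando la sacudida, obtenemos el snap: s(t) = 243·exp(3·t). Usando s(t) = 243·exp(3·t) y sustituyendo t = log(4)/3, encontramos s = 972.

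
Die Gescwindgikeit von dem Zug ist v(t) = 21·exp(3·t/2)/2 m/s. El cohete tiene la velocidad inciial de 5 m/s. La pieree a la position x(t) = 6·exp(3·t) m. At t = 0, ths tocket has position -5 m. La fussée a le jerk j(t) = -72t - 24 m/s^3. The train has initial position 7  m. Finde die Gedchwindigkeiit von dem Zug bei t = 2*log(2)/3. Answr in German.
Mit v(t) = 21·exp(3·t/2)/2 und Einsetzen von t = 2*log(2)/3, finden wir v = 21.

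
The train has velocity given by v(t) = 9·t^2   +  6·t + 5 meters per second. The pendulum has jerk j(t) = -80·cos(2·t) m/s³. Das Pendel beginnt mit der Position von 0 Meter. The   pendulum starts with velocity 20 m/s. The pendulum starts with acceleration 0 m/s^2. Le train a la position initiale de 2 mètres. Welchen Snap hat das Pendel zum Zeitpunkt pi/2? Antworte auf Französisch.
Nous devons dériver notre équation du jerk j(t) = -80·cos(2·t) 1 fois. La dérivée du jerk donne le snap: s(t) = 160·sin(2·t). En utilisant s(t) = 160·sin(2·t) et en substituant t = pi/2, nous trouvons s = 0.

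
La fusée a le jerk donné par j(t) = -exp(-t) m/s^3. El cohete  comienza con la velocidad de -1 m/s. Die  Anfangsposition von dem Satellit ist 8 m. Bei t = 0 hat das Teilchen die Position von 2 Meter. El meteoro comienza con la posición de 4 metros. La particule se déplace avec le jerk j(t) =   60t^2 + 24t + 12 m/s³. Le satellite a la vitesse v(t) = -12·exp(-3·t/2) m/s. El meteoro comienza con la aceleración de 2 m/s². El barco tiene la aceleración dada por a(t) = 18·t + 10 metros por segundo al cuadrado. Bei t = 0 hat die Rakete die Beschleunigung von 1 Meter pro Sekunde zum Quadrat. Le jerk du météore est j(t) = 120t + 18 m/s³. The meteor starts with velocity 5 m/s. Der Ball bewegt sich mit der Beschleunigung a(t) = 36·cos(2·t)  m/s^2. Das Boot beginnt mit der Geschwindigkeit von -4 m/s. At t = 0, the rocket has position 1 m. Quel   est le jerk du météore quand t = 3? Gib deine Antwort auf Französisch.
Nous avons le jerk j(t) = 120·t + 18. En substituant t = 3: j(3) = 378.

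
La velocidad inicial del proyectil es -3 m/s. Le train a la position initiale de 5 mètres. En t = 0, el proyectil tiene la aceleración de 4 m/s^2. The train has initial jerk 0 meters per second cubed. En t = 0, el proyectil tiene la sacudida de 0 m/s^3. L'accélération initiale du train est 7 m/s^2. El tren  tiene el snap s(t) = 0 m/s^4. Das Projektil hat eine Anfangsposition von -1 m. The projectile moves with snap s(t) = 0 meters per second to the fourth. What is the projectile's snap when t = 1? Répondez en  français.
En utilisant s(t) = 0 et en substituant t = 1, nous trouvons s = 0.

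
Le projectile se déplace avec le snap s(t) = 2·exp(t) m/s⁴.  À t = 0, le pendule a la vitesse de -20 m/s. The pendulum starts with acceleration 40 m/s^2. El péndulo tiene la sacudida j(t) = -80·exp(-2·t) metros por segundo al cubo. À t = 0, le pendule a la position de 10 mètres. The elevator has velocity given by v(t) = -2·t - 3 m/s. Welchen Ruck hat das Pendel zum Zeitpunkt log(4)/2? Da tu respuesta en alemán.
Aus der Gleichung für den Ruck j(t) = -80·exp(-2·t), setzen wir t = log(4)/2 ein und erhalten j = -20.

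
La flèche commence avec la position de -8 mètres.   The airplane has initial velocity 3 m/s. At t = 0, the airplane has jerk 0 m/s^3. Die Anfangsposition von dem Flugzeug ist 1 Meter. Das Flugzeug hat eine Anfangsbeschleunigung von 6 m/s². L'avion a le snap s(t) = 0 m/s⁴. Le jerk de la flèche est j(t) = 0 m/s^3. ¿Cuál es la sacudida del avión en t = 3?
Partiendo del snap s(t) = 0, tomamos 1 antiderivada. La antiderivada del snap, con j(0) = 0, da la sacudida: j(t) = 0. De la ecuación de la sacudida j(t) = 0, sustituimos t = 3 para obtener j = 0.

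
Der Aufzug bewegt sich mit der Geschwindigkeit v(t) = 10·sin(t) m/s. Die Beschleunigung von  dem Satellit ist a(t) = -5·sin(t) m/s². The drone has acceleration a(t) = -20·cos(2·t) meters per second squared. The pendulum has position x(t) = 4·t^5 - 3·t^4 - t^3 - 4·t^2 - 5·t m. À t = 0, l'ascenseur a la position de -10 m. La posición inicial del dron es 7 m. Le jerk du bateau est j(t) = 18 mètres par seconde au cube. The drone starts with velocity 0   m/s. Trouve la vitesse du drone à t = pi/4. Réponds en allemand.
Ausgehend von der Beschleunigung a(t) = -20·cos(2·t), nehmen wir 1 Stammfunktion. Durch Integration von der Beschleunigung und Verwendung der Anfangsbedingung v(0) = 0, erhalten wir v(t) = -10·sin(2·t). Mit v(t) = -10·sin(2·t) und Einsetzen von t = pi/4, finden wir v = -10.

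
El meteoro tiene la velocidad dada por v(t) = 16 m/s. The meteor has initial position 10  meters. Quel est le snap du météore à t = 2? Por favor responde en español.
Partiendo de la velocidad v(t) = 16, tomamos 3 derivadas. Derivando la velocidad, obtenemos la aceleración: a(t) = 0. La derivada de la aceleración da la sacudida: j(t) = 0. Tomando d/dt de j(t), encontramos s(t) = 0. Usando s(t) = 0 y sustituyendo t = 2, encontramos s = 0.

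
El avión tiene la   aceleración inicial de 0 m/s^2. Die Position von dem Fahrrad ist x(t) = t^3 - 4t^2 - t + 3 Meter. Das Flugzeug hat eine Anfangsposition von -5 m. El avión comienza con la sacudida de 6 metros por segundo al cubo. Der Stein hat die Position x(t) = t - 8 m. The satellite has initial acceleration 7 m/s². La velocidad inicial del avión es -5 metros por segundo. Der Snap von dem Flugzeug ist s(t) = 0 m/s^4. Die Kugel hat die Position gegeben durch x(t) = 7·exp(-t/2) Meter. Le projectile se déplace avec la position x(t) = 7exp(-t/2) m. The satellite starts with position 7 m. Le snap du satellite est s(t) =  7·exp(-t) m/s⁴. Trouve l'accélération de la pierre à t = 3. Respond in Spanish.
Partiendo de la posición x(t) = t - 8, tomamos 2 derivadas. Tomando d/dt de x(t), encontramos v(t) = 1. La derivada de la velocidad da la aceleración: a(t) = 0. De la ecuación de la aceleración a(t) = 0, sustituimos t = 3 para obtener a = 0.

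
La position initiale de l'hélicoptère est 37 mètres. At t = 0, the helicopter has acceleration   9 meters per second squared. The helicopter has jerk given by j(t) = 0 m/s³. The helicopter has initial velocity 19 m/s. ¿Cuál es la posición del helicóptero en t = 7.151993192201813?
Debemos encontrar la integral de nuestra ecuación de la sacudida j(t) = 0 3 veces. La integral de la sacudida es la aceleración. Usando a(0) = 9, obtenemos a(t) = 9. Tomando ∫a(t)dt y aplicando v(0) = 19, encontramos v(t) = 9·t + 19. Integrando la velocidad y usando la condición inicial x(0) = 37, obtenemos x(t) = 9·t^2/2 + 19·t + 37. De la ecuación de la posición x(t) = 9·t^2/2 + 19·t + 37, sustituimos t = 7.151993192201813 para obtener x = 403.067400447689.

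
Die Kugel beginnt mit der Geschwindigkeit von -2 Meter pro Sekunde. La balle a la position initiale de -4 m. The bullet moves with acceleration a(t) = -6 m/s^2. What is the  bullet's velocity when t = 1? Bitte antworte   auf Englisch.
To solve this, we need to take 1 integral of our acceleration equation a(t) = -6. Finding the antiderivative of a(t) and using v(0) = -2: v(t) = -6·t - 2. Using v(t) = -6·t - 2 and substituting t = 1, we find v = -8.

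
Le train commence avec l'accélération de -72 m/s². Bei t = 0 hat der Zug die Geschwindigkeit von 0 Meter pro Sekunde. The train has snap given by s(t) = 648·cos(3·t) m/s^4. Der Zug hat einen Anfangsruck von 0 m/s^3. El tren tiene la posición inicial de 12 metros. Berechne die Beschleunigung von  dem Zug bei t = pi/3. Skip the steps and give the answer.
Bei t = pi/3, a = 72.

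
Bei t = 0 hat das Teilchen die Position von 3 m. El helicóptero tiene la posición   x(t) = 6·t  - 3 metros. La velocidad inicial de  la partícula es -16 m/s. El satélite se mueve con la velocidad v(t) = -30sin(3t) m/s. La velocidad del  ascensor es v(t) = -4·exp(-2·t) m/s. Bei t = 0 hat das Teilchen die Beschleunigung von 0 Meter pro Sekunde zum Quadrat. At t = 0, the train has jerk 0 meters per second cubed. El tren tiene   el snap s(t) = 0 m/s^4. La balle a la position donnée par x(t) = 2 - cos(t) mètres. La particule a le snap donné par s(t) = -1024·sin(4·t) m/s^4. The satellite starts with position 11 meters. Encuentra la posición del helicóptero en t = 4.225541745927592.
De la ecuación de la posición x(t) = 6·t - 3, sustituimos t = 4.225541745927592 para obtener x = 22.3532504755656.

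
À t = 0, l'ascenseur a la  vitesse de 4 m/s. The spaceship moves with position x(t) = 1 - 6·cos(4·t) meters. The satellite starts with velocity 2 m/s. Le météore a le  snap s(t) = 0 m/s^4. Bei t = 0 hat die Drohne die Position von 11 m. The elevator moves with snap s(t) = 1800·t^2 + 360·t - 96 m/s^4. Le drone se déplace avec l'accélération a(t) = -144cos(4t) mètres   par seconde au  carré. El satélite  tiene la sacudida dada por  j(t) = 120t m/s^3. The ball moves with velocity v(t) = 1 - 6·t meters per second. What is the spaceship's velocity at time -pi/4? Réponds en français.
Pour résoudre ceci, nous devons prendre 1 dérivée de notre équation de la position x(t) = 1 - 6·cos(4·t). En dérivant la position, nous obtenons la vitesse: v(t) = 24·sin(4·t). En utilisant v(t) = 24·sin(4·t) et en substituant t = -pi/4, nous trouvons v = 0.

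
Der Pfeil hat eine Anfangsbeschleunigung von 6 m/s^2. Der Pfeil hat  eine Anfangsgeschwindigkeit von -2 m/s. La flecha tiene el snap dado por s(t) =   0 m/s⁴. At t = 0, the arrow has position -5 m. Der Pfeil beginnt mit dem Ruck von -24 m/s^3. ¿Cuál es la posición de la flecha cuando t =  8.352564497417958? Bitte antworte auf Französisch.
Nous devons intégrer notre équation du snap s(t) = 0 4 fois. L'intégrale du snap est le jerk. En utilisant j(0) = -24, nous obtenons j(t) = -24. La primitive du jerk est l'accélération. En utilisant a(0) = 6, nous obtenons a(t) = 6 - 24·t. L'intégrale de l'accélération, avec v(0) = -2, donne la vitesse: v(t) = -12·t^2 + 6·t - 2. En intégrant la vitesse et en utilisant la condition initiale x(0) = -5, nous obtenons x(t) = -4·t^3 + 3·t^2 - 2·t - 5. En utilisant x(t) = -4·t^3 + 3·t^2 - 2·t - 5 et en substituant t = 8.352564497417958, nous trouvons x = -2143.28692504643.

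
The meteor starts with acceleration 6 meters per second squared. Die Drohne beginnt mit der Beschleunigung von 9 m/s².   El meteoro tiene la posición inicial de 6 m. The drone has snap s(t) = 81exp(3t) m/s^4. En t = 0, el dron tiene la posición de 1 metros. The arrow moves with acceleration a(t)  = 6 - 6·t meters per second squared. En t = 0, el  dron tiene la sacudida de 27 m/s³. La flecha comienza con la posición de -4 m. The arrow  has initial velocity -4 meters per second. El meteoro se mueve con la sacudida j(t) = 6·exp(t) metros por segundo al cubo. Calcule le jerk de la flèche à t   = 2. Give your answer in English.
Starting from acceleration a(t) = 6 - 6·t, we take 1 derivative. Differentiating acceleration, we get jerk: j(t) = -6. We have jerk j(t) = -6. Substituting t = 2: j(2) = -6.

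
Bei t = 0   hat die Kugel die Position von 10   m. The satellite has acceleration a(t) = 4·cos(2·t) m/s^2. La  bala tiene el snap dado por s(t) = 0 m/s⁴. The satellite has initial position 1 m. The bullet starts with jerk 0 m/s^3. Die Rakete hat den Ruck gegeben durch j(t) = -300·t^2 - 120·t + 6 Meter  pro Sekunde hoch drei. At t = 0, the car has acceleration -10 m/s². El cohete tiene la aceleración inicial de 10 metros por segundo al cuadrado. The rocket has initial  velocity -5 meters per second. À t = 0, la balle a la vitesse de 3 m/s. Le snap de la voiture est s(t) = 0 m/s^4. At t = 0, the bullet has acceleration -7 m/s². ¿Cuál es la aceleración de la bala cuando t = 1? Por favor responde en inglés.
To find the answer, we compute 2 antiderivatives of s(t) = 0. Taking ∫s(t)dt and applying j(0) = 0, we find j(t) = 0. The integral of jerk, with a(0) = -7, gives acceleration: a(t) = -7. We have acceleration a(t) = -7. Substituting t = 1: a(1) = -7.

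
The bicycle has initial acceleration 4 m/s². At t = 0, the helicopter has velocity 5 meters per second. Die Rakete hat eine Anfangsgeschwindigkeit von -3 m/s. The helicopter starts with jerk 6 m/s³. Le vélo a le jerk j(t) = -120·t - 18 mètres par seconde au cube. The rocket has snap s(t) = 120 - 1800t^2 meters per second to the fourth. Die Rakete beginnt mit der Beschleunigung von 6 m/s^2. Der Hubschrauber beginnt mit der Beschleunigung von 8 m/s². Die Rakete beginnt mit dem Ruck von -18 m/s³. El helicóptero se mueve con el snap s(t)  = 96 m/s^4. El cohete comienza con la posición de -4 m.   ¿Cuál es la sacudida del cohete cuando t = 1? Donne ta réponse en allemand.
Um dies zu lösen, müssen wir 1 Stammfunktion unserer Gleichung für den Snap s(t) = 120 - 1800·t^2 finden. Mit ∫s(t)dt und Anwendung von j(0) = -18, finden wir j(t) = -600·t^3 + 120·t - 18. Mit j(t) = -600·t^3 + 120·t - 18 und Einsetzen von t = 1, finden wir j = -498.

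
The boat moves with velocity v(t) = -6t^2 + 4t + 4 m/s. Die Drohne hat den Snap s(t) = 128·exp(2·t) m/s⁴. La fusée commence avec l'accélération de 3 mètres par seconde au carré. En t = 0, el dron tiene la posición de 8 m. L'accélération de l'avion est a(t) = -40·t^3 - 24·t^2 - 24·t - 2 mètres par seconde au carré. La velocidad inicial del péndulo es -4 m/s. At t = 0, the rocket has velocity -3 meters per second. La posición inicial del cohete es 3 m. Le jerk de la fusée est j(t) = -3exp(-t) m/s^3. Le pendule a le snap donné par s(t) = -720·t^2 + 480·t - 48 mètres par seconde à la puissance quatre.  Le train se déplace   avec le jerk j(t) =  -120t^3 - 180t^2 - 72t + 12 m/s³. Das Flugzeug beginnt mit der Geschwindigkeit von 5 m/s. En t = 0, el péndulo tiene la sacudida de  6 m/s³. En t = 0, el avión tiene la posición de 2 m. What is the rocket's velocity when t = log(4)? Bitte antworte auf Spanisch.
Partiendo de la sacudida j(t) = -3·exp(-t), tomamos 2 integrales. La antiderivada de la sacudida, con a(0) = 3, da la aceleración: a(t) = 3·exp(-t). Tomando ∫a(t)dt y aplicando v(0) = -3, encontramos v(t) = -3·exp(-t). De la ecuación de la velocidad v(t) = -3·exp(-t), sustituimos t = log(4) para obtener v = -3/4.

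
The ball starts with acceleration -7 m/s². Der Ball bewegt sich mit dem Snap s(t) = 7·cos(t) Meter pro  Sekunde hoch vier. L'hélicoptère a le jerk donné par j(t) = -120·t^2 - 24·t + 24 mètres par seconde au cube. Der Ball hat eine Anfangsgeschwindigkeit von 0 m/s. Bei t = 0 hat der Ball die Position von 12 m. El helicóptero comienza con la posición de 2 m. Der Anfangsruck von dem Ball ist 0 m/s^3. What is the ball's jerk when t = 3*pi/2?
We must find the integral of our snap equation s(t) = 7·cos(t) 1 time. Integrating snap and using the initial condition j(0) = 0, we get j(t) = 7·sin(t). Using j(t) = 7·sin(t) and substituting t = 3*pi/2, we find j = -7.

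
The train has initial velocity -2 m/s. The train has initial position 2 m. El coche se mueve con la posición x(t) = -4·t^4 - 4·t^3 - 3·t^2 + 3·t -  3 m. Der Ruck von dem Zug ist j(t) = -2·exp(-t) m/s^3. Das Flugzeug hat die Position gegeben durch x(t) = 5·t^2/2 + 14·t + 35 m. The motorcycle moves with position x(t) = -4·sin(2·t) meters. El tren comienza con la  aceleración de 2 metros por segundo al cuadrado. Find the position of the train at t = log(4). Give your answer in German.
Wir müssen unsere Gleichung für den Ruck j(t) = -2·exp(-t) 3-mal integrieren. Die Stammfunktion von dem Ruck ist die Beschleunigung. Mit a(0) = 2 erhalten wir a(t) = 2·exp(-t). Mit ∫a(t)dt und Anwendung von v(0) = -2, finden wir v(t) = -2·exp(-t). Das Integral von der Geschwindigkeit ist die Position. Mit x(0) = 2 erhalten wir x(t) = 2·exp(-t). Aus der Gleichung für die Position x(t) = 2·exp(-t), setzen wir t = log(4) ein und erhalten x = 1/2.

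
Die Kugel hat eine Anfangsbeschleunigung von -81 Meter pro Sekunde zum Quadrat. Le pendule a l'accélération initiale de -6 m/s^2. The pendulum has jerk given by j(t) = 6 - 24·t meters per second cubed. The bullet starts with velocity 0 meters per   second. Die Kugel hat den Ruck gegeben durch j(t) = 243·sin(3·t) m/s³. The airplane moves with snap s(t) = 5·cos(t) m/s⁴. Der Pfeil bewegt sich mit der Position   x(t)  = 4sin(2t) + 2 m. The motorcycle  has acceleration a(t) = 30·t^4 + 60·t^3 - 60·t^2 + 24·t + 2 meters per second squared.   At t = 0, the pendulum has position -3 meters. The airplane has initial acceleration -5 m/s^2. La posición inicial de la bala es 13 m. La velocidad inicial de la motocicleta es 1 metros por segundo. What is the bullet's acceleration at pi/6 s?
To find the answer, we compute 1 integral of j(t) = 243·sin(3·t). Taking ∫j(t)dt and applying a(0) = -81, we find a(t) = -81·cos(3·t). From the given acceleration equation a(t) = -81·cos(3·t), we substitute t = pi/6 to get a = 0.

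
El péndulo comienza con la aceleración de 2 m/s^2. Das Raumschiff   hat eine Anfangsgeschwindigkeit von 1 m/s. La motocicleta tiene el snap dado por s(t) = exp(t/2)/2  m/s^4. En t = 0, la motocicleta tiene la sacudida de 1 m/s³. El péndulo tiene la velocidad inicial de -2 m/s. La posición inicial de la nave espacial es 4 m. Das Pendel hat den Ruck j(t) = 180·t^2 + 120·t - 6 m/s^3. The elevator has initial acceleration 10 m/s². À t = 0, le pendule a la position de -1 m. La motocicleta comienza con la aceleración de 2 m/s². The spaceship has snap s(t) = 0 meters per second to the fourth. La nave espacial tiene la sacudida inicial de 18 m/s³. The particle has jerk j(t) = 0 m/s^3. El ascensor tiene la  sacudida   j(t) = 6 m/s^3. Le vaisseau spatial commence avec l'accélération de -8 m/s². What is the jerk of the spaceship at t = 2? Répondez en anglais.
To solve this, we need to take 1 antiderivative of our snap equation s(t) = 0. Taking ∫s(t)dt and applying j(0) = 18, we find j(t) = 18. We have jerk j(t) = 18. Substituting t = 2: j(2) = 18.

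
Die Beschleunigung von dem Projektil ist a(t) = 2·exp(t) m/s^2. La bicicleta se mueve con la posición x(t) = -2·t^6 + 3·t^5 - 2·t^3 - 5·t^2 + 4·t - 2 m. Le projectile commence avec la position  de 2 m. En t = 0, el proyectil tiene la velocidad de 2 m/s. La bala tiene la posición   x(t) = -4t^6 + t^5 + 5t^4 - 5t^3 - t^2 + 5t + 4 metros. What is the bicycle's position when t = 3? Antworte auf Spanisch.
Usando x(t) = -2·t^6 + 3·t^5 - 2·t^3 - 5·t^2 + 4·t - 2 y sustituyendo t = 3, encontramos x = -818.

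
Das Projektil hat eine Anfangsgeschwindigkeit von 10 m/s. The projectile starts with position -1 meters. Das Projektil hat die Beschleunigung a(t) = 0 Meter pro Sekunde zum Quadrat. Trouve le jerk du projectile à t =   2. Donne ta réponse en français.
Nous devons dériver notre équation de l'accélération a(t) = 0 1 fois. En dérivant l'accélération, nous obtenons le jerk: j(t) = 0. De l'équation du jerk j(t) = 0, nous substituons t = 2 pour obtenir j = 0.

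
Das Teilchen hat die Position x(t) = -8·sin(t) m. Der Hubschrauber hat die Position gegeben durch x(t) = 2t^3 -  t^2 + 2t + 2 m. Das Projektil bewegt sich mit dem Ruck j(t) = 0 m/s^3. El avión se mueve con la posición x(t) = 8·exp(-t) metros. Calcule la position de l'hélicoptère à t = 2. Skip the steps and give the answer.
À t = 2, x = 18.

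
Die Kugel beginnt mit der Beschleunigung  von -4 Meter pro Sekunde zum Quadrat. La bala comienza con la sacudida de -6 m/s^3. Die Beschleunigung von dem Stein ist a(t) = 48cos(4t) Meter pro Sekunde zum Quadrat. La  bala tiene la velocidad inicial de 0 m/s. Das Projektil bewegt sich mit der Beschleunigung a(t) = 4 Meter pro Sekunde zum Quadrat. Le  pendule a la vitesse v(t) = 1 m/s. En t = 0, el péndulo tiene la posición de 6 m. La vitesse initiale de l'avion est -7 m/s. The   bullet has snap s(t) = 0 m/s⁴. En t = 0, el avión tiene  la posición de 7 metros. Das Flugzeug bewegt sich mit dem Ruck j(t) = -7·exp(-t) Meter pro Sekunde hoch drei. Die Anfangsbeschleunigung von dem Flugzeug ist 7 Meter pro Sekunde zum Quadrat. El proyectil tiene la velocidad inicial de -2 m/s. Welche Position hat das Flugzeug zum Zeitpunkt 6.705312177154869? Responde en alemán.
Ausgehend von dem Ruck j(t) = -7·exp(-t), nehmen wir 3 Integrale. Das Integral von dem Ruck ist die Beschleunigung. Mit a(0) = 7 erhalten wir a(t) = 7·exp(-t). Durch Integration von der Beschleunigung und Verwendung der Anfangsbedingung v(0) = -7, erhalten wir v(t) = -7·exp(-t). Mit ∫v(t)dt und Anwendung von x(0) = 7, finden wir x(t) = 7·exp(-t). Mit x(t) = 7·exp(-t) und Einsetzen von t = 6.705312177154869, finden wir x = 0.00857073292293740.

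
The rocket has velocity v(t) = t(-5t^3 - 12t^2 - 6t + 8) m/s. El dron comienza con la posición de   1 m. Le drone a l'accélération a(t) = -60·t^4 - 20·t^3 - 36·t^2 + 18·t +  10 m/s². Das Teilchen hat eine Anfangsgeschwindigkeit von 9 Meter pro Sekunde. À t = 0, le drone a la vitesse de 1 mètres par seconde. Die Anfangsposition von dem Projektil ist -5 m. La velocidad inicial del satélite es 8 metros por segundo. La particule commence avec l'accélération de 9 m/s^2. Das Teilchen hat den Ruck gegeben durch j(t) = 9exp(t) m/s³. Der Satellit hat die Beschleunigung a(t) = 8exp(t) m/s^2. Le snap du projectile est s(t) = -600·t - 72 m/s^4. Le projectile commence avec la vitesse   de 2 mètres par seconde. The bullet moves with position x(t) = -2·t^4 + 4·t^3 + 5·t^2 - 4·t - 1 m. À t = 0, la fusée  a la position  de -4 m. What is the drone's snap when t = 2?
We must differentiate our acceleration equation a(t) = -60·t^4 - 20·t^3 - 36·t^2 + 18·t + 10 2 times. Taking d/dt of a(t), we find j(t) = -240·t^3 - 60·t^2 - 72·t + 18. Taking d/dt of j(t), we find s(t) = -720·t^2 - 120·t - 72. From the given snap equation s(t) = -720·t^2 - 120·t - 72, we substitute t = 2 to get s = -3192.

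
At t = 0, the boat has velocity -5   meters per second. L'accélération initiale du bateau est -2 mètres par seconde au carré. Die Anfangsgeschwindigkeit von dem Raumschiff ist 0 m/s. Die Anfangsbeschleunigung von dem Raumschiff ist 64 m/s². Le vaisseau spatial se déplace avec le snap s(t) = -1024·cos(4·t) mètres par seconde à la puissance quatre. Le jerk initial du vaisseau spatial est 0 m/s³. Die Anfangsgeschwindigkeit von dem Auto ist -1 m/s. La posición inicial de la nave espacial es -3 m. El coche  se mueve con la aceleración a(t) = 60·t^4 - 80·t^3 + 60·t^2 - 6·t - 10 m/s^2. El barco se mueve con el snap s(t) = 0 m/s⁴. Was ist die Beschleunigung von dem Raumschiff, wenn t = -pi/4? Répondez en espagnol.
Necesitamos integrar nuestra ecuación del snap s(t) = -1024·cos(4·t) 2 veces. Tomando ∫s(t)dt y aplicando j(0) = 0, encontramos j(t) = -256·sin(4·t). La antiderivada de la sacudida es la aceleración. Usando a(0) = 64, obtenemos a(t) = 64·cos(4·t). De la ecuación de la aceleración a(t) = 64·cos(4·t), sustituimos t = -pi/4 para obtener a = -64.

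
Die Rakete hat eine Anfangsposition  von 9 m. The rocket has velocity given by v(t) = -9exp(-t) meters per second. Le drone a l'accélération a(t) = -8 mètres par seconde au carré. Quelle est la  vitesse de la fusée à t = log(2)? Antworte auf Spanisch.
Tenemos la velocidad v(t) = -9·exp(-t). Sustituyendo t = log(2): v(log(2)) = -9/2.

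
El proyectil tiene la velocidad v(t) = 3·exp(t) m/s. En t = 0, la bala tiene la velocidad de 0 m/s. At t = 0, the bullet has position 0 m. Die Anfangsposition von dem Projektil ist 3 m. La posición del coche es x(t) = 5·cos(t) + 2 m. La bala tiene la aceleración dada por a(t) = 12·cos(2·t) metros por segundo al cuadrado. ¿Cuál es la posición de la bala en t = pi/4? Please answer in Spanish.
Debemos encontrar la integral de nuestra ecuación de la aceleración a(t) = 12·cos(2·t) 2 veces. Tomando ∫a(t)dt y aplicando v(0) = 0, encontramos v(t) = 6·sin(2·t). La antiderivada de la velocidad es la posición. Usando x(0) = 0, obtenemos x(t) = 3 - 3·cos(2·t). Tenemos la posición x(t) = 3 - 3·cos(2·t). Sustituyendo t = pi/4: x(pi/4) = 3.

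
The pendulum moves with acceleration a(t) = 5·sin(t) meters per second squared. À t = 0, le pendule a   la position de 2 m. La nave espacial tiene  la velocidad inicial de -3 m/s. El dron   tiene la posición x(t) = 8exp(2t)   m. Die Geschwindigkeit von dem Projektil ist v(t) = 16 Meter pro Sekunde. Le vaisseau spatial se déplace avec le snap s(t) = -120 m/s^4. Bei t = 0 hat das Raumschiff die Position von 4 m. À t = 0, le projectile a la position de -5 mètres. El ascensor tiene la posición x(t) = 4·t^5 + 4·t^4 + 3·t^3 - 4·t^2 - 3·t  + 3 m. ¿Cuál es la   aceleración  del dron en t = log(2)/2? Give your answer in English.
We must differentiate our position equation x(t) = 8·exp(2·t) 2 times. The derivative of position gives velocity: v(t) = 16·exp(2·t). Differentiating velocity, we get acceleration: a(t) = 32·exp(2·t). From the given acceleration equation a(t) = 32·exp(2·t), we substitute t = log(2)/2 to get a = 64.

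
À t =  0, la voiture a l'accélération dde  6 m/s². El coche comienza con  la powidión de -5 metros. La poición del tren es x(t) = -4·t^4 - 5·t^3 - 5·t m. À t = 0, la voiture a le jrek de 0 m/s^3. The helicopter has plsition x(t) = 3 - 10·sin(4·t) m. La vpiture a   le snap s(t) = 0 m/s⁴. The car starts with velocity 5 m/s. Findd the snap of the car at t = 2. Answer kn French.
En utilisant s(t) = 0 et en substituant t = 2, nous trouvons s = 0.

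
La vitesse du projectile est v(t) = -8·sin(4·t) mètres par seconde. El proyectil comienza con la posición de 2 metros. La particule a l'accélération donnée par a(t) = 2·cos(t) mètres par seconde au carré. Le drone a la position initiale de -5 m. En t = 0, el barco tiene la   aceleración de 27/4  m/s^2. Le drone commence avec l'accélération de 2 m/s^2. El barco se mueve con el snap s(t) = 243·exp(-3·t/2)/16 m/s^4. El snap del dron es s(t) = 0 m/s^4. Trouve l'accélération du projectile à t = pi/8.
En partant de la vitesse v(t) = -8·sin(4·t), nous prenons 1 dérivée. En dérivant la vitesse, nous obtenons l'accélération: a(t) = -32·cos(4·t). En utilisant a(t) = -32·cos(4·t) et en substituant t = pi/8, nous trouvons a = 0.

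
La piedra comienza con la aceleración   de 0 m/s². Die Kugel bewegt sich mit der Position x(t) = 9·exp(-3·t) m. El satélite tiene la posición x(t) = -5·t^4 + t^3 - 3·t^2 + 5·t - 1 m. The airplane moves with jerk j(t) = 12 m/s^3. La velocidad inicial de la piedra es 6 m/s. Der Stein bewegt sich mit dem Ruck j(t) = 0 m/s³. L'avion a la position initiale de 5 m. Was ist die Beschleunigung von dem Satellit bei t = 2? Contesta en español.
Debemos derivar nuestra ecuación de la posición x(t) = -5·t^4 + t^3 - 3·t^2 + 5·t - 1 2 veces. Tomando d/dt de x(t), encontramos v(t) = -20·t^3 + 3·t^2 - 6·t + 5. La derivada de la velocidad da la aceleración: a(t) = -60·t^2 + 6·t - 6. De la ecuación de la aceleración a(t) = -60·t^2 + 6·t - 6, sustituimos t = 2 para obtener a = -234.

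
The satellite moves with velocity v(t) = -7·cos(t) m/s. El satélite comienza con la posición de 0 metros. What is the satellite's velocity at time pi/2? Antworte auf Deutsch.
Wir haben die Geschwindigkeit v(t) = -7·cos(t). Durch Einsetzen von t = pi/2: v(pi/2) = 0.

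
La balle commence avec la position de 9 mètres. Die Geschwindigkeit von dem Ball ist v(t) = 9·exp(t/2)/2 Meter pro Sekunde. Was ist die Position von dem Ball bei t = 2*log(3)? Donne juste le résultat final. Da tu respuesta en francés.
La réponse est 27.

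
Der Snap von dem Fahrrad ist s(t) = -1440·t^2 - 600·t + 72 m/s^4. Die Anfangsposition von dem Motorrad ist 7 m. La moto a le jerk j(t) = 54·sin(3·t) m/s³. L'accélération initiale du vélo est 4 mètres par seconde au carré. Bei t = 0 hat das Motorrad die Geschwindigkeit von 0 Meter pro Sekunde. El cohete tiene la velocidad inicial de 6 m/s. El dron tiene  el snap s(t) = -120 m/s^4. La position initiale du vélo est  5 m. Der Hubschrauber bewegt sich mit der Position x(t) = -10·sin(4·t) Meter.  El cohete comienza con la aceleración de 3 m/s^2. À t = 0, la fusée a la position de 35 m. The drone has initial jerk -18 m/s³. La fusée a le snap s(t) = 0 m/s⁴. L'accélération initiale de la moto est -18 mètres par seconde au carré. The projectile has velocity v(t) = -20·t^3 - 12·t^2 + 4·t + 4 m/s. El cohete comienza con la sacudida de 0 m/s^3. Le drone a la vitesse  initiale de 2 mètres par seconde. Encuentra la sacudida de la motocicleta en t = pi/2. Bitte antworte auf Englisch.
We have jerk j(t) = 54·sin(3·t). Substituting t = pi/2: j(pi/2) = -54.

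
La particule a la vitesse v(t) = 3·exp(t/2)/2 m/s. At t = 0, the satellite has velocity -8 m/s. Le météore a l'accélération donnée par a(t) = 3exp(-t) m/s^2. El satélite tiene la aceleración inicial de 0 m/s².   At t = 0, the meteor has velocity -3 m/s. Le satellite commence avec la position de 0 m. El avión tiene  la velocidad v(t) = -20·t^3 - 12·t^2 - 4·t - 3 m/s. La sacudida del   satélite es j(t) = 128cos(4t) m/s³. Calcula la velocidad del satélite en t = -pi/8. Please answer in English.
Starting from jerk j(t) = 128·cos(4·t), we take 2 integrals. Finding the antiderivative of j(t) and using a(0) = 0: a(t) = 32·sin(4·t). Taking ∫a(t)dt and applying v(0) = -8, we find v(t) = -8·cos(4·t). From the given velocity equation v(t) = -8·cos(4·t), we substitute t = -pi/8 to get v = 0.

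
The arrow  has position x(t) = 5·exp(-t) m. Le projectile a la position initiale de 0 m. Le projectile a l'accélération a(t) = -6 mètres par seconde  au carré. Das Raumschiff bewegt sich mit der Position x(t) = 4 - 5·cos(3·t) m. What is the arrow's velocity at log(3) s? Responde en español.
Partiendo de la posición x(t) = 5·exp(-t), tomamos 1 derivada. Derivando la posición, obtenemos la velocidad: v(t) = -5·exp(-t). De la ecuación de la velocidad v(t) = -5·exp(-t), sustituimos t = log(3) para obtener v = -5/3.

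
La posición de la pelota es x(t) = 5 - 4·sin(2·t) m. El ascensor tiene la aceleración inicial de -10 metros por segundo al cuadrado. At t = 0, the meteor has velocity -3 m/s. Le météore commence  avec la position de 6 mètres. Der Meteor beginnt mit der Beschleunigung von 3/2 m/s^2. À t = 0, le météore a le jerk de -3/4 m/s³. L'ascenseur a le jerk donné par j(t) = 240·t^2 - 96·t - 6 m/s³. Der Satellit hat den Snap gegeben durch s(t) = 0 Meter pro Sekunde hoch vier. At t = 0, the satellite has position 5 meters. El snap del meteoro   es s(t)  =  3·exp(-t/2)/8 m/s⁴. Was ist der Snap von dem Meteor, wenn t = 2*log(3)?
Wir haben den Snap s(t) = 3·exp(-t/2)/8. Durch Einsetzen von t = 2*log(3): s(2*log(3)) = 1/8.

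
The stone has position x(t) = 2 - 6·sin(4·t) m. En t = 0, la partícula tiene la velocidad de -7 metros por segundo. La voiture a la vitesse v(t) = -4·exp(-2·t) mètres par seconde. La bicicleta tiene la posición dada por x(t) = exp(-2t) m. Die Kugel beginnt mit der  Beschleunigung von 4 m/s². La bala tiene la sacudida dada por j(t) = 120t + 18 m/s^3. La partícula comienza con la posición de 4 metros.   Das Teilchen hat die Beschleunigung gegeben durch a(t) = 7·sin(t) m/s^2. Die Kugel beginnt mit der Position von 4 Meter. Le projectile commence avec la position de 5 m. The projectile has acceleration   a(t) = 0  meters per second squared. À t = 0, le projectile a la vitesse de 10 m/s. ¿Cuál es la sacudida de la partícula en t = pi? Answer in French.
En partant de l'accélération a(t) = 7·sin(t), nous prenons 1 dérivée. En dérivant l'accélération, nous obtenons le jerk: j(t) = 7·cos(t). En utilisant j(t) = 7·cos(t) et en substituant t = pi, nous trouvons j = -7.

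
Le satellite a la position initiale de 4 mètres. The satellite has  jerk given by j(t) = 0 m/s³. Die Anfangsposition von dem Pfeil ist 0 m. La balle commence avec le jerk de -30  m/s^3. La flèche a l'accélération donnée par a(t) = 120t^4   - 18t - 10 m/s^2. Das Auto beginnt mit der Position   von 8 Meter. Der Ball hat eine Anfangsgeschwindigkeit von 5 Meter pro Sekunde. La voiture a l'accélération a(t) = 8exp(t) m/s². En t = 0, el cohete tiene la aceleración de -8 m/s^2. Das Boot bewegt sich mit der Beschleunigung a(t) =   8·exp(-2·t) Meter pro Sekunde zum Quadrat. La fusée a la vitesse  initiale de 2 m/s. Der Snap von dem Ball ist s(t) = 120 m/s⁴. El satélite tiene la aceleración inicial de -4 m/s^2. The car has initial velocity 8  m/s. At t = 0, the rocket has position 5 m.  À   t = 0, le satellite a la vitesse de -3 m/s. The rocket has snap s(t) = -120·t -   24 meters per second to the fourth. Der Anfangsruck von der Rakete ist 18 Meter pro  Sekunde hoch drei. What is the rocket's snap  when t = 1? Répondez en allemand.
Mit s(t) = -120·t - 24 und Einsetzen von t = 1, finden wir s = -144.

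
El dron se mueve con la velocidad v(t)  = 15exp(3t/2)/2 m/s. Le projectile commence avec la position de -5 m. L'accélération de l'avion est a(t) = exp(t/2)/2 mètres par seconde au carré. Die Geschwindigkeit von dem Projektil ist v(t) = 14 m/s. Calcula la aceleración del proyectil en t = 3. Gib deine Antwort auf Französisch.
Nous devons dériver notre équation de la vitesse v(t) = 14 1 fois. La dérivée de la vitesse donne l'accélération: a(t) = 0. En utilisant a(t) = 0 et en substituant t = 3, nous trouvons a = 0.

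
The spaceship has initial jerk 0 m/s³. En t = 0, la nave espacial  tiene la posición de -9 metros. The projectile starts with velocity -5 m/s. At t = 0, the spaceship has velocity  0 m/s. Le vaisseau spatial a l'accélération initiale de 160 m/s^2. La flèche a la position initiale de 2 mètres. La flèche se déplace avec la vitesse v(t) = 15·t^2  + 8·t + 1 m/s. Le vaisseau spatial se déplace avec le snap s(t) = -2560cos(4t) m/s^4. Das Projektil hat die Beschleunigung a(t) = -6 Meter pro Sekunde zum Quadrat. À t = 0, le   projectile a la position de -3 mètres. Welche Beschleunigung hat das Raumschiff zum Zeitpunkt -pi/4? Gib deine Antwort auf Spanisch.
Para resolver esto, necesitamos tomar 2 antiderivadas de nuestra ecuación del snap s(t) = -2560·cos(4·t). Integrando el snap y usando la condición inicial j(0) = 0, obtenemos j(t) = -640·sin(4·t). Tomando ∫j(t)dt y aplicando a(0) = 160, encontramos a(t) = 160·cos(4·t). De la ecuación de la aceleración a(t) = 160·cos(4·t), sustituimos t = -pi/4 para obtener a = -160.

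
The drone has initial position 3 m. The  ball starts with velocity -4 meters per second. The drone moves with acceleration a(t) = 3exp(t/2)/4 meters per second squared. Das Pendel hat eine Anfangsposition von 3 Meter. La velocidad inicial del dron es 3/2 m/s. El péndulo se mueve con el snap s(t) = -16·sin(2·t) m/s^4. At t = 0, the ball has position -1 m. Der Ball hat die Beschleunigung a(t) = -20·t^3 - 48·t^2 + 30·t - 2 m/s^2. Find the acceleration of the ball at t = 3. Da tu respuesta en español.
De la ecuación de la aceleración a(t) = -20·t^3 - 48·t^2 + 30·t - 2, sustituimos t = 3 para obtener a = -884.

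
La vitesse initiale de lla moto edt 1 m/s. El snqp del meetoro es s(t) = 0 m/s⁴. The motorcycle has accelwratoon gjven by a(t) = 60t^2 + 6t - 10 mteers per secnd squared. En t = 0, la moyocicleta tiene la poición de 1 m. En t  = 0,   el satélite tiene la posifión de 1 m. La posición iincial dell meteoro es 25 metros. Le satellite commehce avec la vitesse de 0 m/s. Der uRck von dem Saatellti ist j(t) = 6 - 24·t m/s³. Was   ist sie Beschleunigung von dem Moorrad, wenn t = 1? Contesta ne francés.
En utilisant a(t) = 60·t^2 + 6·t - 10 et en substituant t = 1, nous trouvons a = 56.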